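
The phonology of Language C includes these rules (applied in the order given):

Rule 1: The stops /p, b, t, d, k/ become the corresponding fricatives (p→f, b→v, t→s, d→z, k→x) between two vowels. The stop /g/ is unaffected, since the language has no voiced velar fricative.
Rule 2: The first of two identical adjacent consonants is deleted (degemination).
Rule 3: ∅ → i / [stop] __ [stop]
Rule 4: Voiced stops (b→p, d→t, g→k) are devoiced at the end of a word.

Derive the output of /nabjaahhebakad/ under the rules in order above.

nabjaahevaxat

Rule 1 (intervocalic spirantization): /b/ is a stop between vowels /e/ and /a/, so it spirantizes to the fricative [v]. /k/ is a stop between vowels /a/ and /a/, so it spirantizes to the fricative [x]. /nabjaahhebakad/ → nabjaahhevaxad.
Rule 2 (degemination): /hh/ is a geminate; the first /h/ deletes. /nabjaahhevaxad/ → nabjaahevaxad.
Rule 3 (stop-cluster i-epenthesis): no segment meets the environment; /nabjaahevaxad/ is unchanged.
Rule 4 (final devoicing): /d/ is a voiced stop in word-final position, so it devoices to [t]. /nabjaahevaxad/ → nabjaahevaxat.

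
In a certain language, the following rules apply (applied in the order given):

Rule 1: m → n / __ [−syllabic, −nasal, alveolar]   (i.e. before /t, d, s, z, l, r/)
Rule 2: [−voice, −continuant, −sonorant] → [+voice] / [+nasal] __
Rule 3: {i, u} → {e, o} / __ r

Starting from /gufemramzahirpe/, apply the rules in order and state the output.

Rule 1 (nasal place assimilation): /m/ precedes the alveolar consonant /r/, so it assimilates in place to [n]. /m/ precedes the alveolar consonant /z/, so it assimilates in place to [n]. /gufemramzahirpe/ → gufenranzahirpe.
Rule 2 (post-nasal voicing): no segment meets the environment; /gufenranzahirpe/ is unchanged.
Rule 3 (pre-rhotic lowering): /i/ is a high vowel immediately before /r/, so it lowers to [e]. /gufenranzahirpe/ → gufenranzaherpe.

gufenranzaherpe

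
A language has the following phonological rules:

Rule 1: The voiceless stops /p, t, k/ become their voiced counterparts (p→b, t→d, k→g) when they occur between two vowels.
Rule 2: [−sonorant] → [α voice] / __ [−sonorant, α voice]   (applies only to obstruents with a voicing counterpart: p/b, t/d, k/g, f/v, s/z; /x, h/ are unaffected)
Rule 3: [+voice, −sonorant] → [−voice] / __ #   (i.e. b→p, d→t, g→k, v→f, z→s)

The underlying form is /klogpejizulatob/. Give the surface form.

Rule 1 (intervocalic voicing): /t/ is a voiceless stop between vowels /a/ and /o/, so it voices to [d]. /klogpejizulatob/ → klogpejizuladob.
Rule 2 (regressive voicing assimilation): /g/ precedes the voiceless obstruent /p/, so it devoices to [k] by assimilation. /klogpejizuladob/ → klokpejizuladob.
Rule 3 (final devoicing): /b/ is a voiced obstruent in word-final position, so it devoices to [p]. /klokpejizuladob/ → klokpejizuladop.

klokpejizuladop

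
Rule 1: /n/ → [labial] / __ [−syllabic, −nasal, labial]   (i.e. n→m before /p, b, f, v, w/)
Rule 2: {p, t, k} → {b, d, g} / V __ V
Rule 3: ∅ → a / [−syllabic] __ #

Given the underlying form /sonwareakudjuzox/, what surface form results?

Rule 1 (nasal place assimilation): /n/ precedes the labial consonant /w/, so it assimilates in place to [m]. /sonwareakudjuzox/ → somwareakudjuzox.
Rule 2 (intervocalic voicing): /k/ is a voiceless stop between vowels /a/ and /u/, so it voices to [g]. /somwareakudjuzox/ → somwareagudjuzox.
Rule 3 (final a-epenthesis): the form ends in the consonant /x/, so [a] is inserted word-finally. /somwareagudjuzox/ → somwareagudjuzoxa.

somwareagudjuzoxa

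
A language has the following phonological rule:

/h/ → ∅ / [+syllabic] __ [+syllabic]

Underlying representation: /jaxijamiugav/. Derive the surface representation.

jaxijamiugav

No segment of /jaxijamiugav/ meets the structural description of the rule, so the form surfaces unchanged.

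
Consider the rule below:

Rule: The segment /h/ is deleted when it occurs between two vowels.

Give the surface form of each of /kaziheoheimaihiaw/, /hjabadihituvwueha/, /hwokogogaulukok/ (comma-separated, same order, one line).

kazieoeimaiiaw, hjabadiituvwuea, hwokogogaulukok

/kaziheoheimaihiaw/: /h/ occurs between vowels /i/ and /e/, so it deletes. /h/ occurs between vowels /o/ and /e/, so it deletes. /h/ occurs between vowels /i/ and /i/, so it deletes. → [kazieoeimaiiaw].
/hjabadihituvwueha/: /h/ occurs between vowels /i/ and /i/, so it deletes. /h/ occurs between vowels /e/ and /a/, so it deletes. → [hjabadiituvwuea].
/hwokogogaulukok/: the rule's environment is not met; surfaces unchanged as [hwokogogaulukok].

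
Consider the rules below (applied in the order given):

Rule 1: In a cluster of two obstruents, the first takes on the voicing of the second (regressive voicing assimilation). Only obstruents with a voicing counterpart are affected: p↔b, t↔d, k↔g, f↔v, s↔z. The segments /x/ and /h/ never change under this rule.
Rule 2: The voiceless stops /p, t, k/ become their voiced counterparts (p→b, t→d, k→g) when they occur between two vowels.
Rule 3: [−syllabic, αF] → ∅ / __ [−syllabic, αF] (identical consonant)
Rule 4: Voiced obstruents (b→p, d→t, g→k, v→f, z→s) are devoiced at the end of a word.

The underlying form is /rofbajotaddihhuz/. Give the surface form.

rovbajodadihus

Rule 1 (regressive voicing assimilation): /f/ precedes the voiced obstruent /b/, so it voices to [v] by assimilation. /rofbajotaddihhuz/ → rovbajotaddihhuz.
Rule 2 (intervocalic voicing): /t/ is a voiceless stop between vowels /o/ and /a/, so it voices to [d]. /rovbajotaddihhuz/ → rovbajodaddihhuz.
Rule 3 (degemination): /dd/ is a geminate; the first /d/ deletes. /hh/ is a geminate; the first /h/ deletes. /rovbajodaddihhuz/ → rovbajodadihuz.
Rule 4 (final devoicing): /z/ is a voiced obstruent in word-final position, so it devoices to [s]. /rovbajodadihuz/ → rovbajodadihus.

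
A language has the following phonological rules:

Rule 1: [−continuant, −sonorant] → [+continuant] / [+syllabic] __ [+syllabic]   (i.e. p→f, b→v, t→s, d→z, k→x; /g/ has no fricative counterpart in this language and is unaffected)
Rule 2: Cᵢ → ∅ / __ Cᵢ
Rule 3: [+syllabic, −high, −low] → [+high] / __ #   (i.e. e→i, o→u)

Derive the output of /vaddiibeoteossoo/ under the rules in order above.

vadiiveoseosou

Rule 1 (intervocalic spirantization): /b/ is a stop between vowels /i/ and /e/, so it spirantizes to the fricative [v]. /t/ is a stop between vowels /o/ and /e/, so it spirantizes to the fricative [s]. /vaddiibeoteossoo/ → vaddiiveoseossoo.
Rule 2 (degemination): /dd/ is a geminate; the first /d/ deletes. /ss/ is a geminate; the first /s/ deletes. /vaddiiveoseossoo/ → vadiiveoseosoo.
Rule 3 (final vowel raising): /o/ is a mid vowel in word-final position, so it raises to [u]. /vadiiveoseosoo/ → vadiiveoseosou.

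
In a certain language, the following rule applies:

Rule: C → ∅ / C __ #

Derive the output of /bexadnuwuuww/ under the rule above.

/w/ is the second consonant of a word-final cluster /ww/, so it deletes.
Surface form: [bexadnuwuuw].

bexadnuwuuw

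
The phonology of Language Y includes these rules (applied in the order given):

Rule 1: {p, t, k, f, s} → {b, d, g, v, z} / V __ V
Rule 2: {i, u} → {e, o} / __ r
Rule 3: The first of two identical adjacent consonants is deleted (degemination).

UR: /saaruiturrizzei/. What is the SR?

saaruidorizei

Rule 1 (intervocalic voicing): /t/ is a voiceless obstruent between vowels /i/ and /u/, so it voices to [d]. /saaruiturrizzei/ → saaruidurrizzei.
Rule 2 (pre-rhotic lowering): /u/ is a high vowel immediately before /r/, so it lowers to [o]. /saaruidurrizzei/ → saaruidorrizzei.
Rule 3 (degemination): /rr/ is a geminate; the first /r/ deletes. /zz/ is a geminate; the first /z/ deletes. /saaruidorrizzei/ → saaruidorizei.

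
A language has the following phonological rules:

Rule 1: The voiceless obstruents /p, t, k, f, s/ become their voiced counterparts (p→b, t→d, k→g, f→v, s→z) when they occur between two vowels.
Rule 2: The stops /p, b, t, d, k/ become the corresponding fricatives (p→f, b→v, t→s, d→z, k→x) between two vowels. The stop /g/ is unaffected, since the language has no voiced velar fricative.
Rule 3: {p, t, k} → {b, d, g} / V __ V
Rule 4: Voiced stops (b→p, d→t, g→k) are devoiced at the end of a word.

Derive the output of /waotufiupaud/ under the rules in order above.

Rule 1 (intervocalic voicing): /t/ is a voiceless obstruent between vowels /o/ and /u/, so it voices to [d]. /f/ is a voiceless obstruent between vowels /u/ and /i/, so it voices to [v]. /p/ is a voiceless obstruent between vowels /u/ and /a/, so it voices to [b]. /waotufiupaud/ → waoduviubaud.
Rule 2 (intervocalic spirantization): /d/ is a stop between vowels /o/ and /u/, so it spirantizes to the fricative [z]. /b/ is a stop between vowels /u/ and /a/, so it spirantizes to the fricative [v]. /waoduviubaud/ → waozuviuvaud.
Rule 3 (intervocalic voicing): no segment meets the environment; /waozuviuvaud/ is unchanged.
Rule 4 (final devoicing): /d/ is a voiced stop in word-final position, so it devoices to [t]. /waozuviuvaud/ → waozuviuvaut.

waozuviuvaut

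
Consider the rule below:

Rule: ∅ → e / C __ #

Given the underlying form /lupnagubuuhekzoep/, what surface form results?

the form ends in the consonant /p/, so [e] is inserted word-finally.
Surface form: [lupnagubuuhekzoepe].

lupnagubuuhekzoepe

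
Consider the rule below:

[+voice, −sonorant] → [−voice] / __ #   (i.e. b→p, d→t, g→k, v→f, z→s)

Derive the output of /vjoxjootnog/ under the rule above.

/g/ is a voiced obstruent in word-final position, so it devoices to [k].
The other instance of /v/ does not occur in the required environment and remains unchanged.
Surface form: [vjoxjootnok].

vjoxjootnok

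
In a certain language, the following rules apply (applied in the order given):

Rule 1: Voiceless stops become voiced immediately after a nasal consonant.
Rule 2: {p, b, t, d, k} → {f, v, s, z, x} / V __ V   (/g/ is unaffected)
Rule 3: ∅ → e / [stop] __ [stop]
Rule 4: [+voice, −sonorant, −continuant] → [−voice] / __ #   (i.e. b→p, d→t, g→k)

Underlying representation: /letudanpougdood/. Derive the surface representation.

lesuzanbougedoot

Rule 1 (post-nasal voicing): /p/ is a voiceless stop immediately after the nasal /n/, so it voices to [b]. /letudanpougdood/ → letudanbougdood.
Rule 2 (intervocalic spirantization): /t/ is a stop between vowels /e/ and /u/, so it spirantizes to the fricative [s]. /d/ is a stop between vowels /u/ and /a/, so it spirantizes to the fricative [z]. /letudanbougdood/ → lesuzanbougdood.
Rule 3 (stop-cluster e-epenthesis): /g/ and /d/ form a stop–stop cluster, so [e] is inserted between them. /lesuzanbougdood/ → lesuzanbougedood.
Rule 4 (final devoicing): /d/ is a voiced stop in word-final position, so it devoices to [t]. /lesuzanbougedood/ → lesuzanbougedoot.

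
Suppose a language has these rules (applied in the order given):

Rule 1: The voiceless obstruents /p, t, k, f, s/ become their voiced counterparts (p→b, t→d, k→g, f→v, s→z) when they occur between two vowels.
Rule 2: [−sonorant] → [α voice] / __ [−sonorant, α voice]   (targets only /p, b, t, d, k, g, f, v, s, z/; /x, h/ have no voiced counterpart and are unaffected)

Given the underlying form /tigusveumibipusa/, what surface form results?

tiguzveumibibuza

Rule 1 (intervocalic voicing): /p/ is a voiceless obstruent between vowels /i/ and /u/, so it voices to [b]. /s/ is a voiceless obstruent between vowels /u/ and /a/, so it voices to [z]. /tigusveumibipusa/ → tigusveumibibuza.
Rule 2 (regressive voicing assimilation): /s/ precedes the voiced obstruent /v/, so it voices to [z] by assimilation. /tigusveumibibuza/ → tiguzveumibibuza.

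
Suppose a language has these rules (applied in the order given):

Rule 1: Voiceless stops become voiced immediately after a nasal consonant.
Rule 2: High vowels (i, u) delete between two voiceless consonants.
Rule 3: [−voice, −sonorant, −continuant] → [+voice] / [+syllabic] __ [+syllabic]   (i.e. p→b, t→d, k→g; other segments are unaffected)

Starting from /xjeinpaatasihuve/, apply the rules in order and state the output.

xjeinbaadashuve

Rule 1 (post-nasal voicing): /p/ is a voiceless stop immediately after the nasal /n/, so it voices to [b]. /xjeinpaatasihuve/ → xjeinbaatasihuve.
Rule 2 (high vowel syncope): /i/ is a high vowel flanked by voiceless consonants /s/ and /h/, so it deletes. /xjeinbaatasihuve/ → xjeinbaatashuve.
Rule 3 (intervocalic voicing): /t/ is a voiceless stop between vowels /a/ and /a/, so it voices to [d]. /xjeinbaatashuve/ → xjeinbaadashuve.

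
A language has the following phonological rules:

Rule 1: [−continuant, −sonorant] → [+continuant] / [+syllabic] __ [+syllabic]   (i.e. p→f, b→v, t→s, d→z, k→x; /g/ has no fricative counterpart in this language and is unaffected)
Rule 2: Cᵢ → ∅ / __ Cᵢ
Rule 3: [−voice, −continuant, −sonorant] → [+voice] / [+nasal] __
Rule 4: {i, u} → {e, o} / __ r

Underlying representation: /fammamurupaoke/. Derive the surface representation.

famamorufaoxe

Rule 1 (intervocalic spirantization): /p/ is a stop between vowels /u/ and /a/, so it spirantizes to the fricative [f]. /k/ is a stop between vowels /o/ and /e/, so it spirantizes to the fricative [x]. /fammamurupaoke/ → fammamurufaoxe.
Rule 2 (degemination): /mm/ is a geminate; the first /m/ deletes. /fammamurufaoxe/ → famamurufaoxe.
Rule 3 (post-nasal voicing): no segment meets the environment; /famamurufaoxe/ is unchanged.
Rule 4 (pre-rhotic lowering): /u/ is a high vowel immediately before /r/, so it lowers to [o]. /famamurufaoxe/ → famamorufaoxe.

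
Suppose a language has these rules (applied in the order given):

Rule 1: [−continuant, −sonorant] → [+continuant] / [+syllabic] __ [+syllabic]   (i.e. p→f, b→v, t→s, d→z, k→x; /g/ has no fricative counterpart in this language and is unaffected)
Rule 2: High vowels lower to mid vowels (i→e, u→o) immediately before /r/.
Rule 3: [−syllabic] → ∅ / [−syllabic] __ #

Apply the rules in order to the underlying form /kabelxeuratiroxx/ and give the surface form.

Rule 1 (intervocalic spirantization): /b/ is a stop between vowels /a/ and /e/, so it spirantizes to the fricative [v]. /t/ is a stop between vowels /a/ and /i/, so it spirantizes to the fricative [s]. /kabelxeuratiroxx/ → kavelxeurasiroxx.
Rule 2 (pre-rhotic lowering): /u/ is a high vowel immediately before /r/, so it lowers to [o]. /i/ is a high vowel immediately before /r/, so it lowers to [e]. /kavelxeurasiroxx/ → kavelxeoraseroxx.
Rule 3 (final cluster simplification): /x/ is the second consonant of a word-final cluster /xx/, so it deletes. /kavelxeoraseroxx/ → kavelxeoraserox.

kavelxeoraserox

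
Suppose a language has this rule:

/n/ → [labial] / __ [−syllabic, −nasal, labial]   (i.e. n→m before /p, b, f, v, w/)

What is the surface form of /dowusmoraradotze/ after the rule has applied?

No segment of /dowusmoraradotze/ meets the structural description of the rule, so the form surfaces unchanged.

dowusmoraradotze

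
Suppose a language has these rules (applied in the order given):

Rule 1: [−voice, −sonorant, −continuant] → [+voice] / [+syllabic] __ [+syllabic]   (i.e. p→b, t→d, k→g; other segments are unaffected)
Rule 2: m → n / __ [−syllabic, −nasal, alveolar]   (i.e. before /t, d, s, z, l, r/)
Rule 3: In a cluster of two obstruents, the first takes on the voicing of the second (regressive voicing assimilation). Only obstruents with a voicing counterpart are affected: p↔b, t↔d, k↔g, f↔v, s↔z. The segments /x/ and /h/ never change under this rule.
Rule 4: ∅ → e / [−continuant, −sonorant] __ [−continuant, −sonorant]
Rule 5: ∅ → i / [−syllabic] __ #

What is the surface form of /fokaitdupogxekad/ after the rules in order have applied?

fogaidedubokxegadi

Rule 1 (intervocalic voicing): /k/ is a voiceless stop between vowels /o/ and /a/, so it voices to [g]. /p/ is a voiceless stop between vowels /u/ and /o/, so it voices to [b]. /k/ is a voiceless stop between vowels /e/ and /a/, so it voices to [g]. /fokaitdupogxekad/ → fogaitdubogxegad.
Rule 2 (nasal place assimilation): no segment meets the environment; /fogaitdubogxegad/ is unchanged.
Rule 3 (regressive voicing assimilation): /t/ precedes the voiced obstruent /d/, so it voices to [d] by assimilation. /g/ precedes the voiceless obstruent /x/, so it devoices to [k] by assimilation. /fogaitdubogxegad/ → fogaiddubokxegad.
Rule 4 (stop-cluster e-epenthesis): /d/ and /d/ form a stop–stop cluster, so [e] is inserted between them. /fogaiddubokxegad/ → fogaidedubokxegad.
Rule 5 (final i-epenthesis): the form ends in the consonant /d/, so [i] is inserted word-finally. /fogaidedubokxegad/ → fogaidedubokxegadi.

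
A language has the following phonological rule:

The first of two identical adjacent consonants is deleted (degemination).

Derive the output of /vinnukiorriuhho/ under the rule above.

vinukioriuho

/nn/ is a geminate; the first /n/ deletes.
/rr/ is a geminate; the first /r/ deletes.
/hh/ is a geminate; the first /h/ deletes.
Surface form: [vinukioriuho].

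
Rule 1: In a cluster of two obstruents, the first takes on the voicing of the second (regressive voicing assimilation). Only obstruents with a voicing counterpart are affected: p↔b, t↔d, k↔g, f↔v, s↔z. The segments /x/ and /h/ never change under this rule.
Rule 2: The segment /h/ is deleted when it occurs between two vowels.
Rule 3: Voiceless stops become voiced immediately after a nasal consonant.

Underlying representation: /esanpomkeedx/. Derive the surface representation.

esanbomgeetx

Rule 1 (regressive voicing assimilation): /d/ precedes the voiceless obstruent /x/, so it devoices to [t] by assimilation. /esanpomkeedx/ → esanpomkeetx.
Rule 2 (intervocalic h-deletion): no segment meets the environment; /esanpomkeetx/ is unchanged.
Rule 3 (post-nasal voicing): /p/ is a voiceless stop immediately after the nasal /n/, so it voices to [b]. /k/ is a voiceless stop immediately after the nasal /m/, so it voices to [g]. /esanpomkeetx/ → esanbomgeetx.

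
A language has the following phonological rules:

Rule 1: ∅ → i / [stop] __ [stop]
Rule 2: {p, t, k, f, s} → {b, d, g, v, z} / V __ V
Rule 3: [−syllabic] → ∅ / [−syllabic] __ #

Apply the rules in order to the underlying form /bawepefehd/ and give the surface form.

bawebeveh

Rule 1 (stop-cluster i-epenthesis): no segment meets the environment; /bawepefehd/ is unchanged.
Rule 2 (intervocalic voicing): /p/ is a voiceless obstruent between vowels /e/ and /e/, so it voices to [b]. /f/ is a voiceless obstruent between vowels /e/ and /e/, so it voices to [v]. /bawepefehd/ → bawebevehd.
Rule 3 (final cluster simplification): /d/ is the second consonant of a word-final cluster /hd/, so it deletes. /bawebevehd/ → bawebeveh.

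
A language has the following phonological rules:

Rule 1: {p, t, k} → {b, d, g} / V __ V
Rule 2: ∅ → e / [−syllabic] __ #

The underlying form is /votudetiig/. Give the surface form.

Rule 1 (intervocalic voicing): /t/ is a voiceless stop between vowels /o/ and /u/, so it voices to [d]. /t/ is a voiceless stop between vowels /e/ and /i/, so it voices to [d]. /votudetiig/ → vodudediig.
Rule 2 (final e-epenthesis): the form ends in the consonant /g/, so [e] is inserted word-finally. /vodudediig/ → vodudediige.

vodudediige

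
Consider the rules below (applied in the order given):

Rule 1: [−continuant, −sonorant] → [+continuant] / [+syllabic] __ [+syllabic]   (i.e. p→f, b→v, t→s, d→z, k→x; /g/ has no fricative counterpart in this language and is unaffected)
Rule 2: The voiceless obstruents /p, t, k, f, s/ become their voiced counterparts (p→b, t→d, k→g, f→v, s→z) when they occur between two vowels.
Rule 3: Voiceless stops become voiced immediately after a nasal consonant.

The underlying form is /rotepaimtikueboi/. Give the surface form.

Rule 1 (intervocalic spirantization): /t/ is a stop between vowels /o/ and /e/, so it spirantizes to the fricative [s]. /p/ is a stop between vowels /e/ and /a/, so it spirantizes to the fricative [f]. /k/ is a stop between vowels /i/ and /u/, so it spirantizes to the fricative [x]. /b/ is a stop between vowels /e/ and /o/, so it spirantizes to the fricative [v]. /rotepaimtikueboi/ → rosefaimtixuevoi.
Rule 2 (intervocalic voicing): /s/ is a voiceless obstruent between vowels /o/ and /e/, so it voices to [z]. /f/ is a voiceless obstruent between vowels /e/ and /a/, so it voices to [v]. /rosefaimtixuevoi/ → rozevaimtixuevoi.
Rule 3 (post-nasal voicing): /t/ is a voiceless stop immediately after the nasal /m/, so it voices to [d]. /rozevaimtixuevoi/ → rozevaimdixuevoi.

rozevaimdixuevoi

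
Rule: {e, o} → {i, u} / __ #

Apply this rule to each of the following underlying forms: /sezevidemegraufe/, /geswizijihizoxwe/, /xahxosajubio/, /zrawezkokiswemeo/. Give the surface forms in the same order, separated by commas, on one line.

/sezevidemegraufe/: /e/ is a mid vowel in word-final position, so it raises to [i]. → [sezevidemegraufi].
/geswizijihizoxwe/: /e/ is a mid vowel in word-final position, so it raises to [i]. → [geswizijihizoxwi].
/xahxosajubio/: /o/ is a mid vowel in word-final position, so it raises to [u]. → [xahxosajubiu].
/zrawezkokiswemeo/: /o/ is a mid vowel in word-final position, so it raises to [u]. → [zrawezkokiswemeu].

sezevidemegraufi, geswizijihizoxwi, xahxosajubiu, zrawezkokiswemeu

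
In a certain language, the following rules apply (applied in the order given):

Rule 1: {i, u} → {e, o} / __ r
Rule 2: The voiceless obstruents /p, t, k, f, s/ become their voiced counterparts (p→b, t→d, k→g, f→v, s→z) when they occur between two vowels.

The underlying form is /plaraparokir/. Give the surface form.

Rule 1 (pre-rhotic lowering): /i/ is a high vowel immediately before /r/, so it lowers to [e]. /plaraparokir/ → plaraparoker.
Rule 2 (intervocalic voicing): /p/ is a voiceless obstruent between vowels /a/ and /a/, so it voices to [b]. /k/ is a voiceless obstruent between vowels /o/ and /e/, so it voices to [g]. /plaraparoker/ → plarabaroger.

plarabaroger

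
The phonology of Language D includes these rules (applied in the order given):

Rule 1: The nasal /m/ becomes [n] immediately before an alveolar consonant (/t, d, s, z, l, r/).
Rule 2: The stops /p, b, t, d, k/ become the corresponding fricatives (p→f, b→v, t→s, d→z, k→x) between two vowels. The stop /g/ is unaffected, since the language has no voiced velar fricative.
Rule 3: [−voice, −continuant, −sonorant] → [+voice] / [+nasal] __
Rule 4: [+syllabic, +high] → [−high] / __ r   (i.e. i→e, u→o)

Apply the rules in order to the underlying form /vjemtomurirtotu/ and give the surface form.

Rule 1 (nasal place assimilation): /m/ precedes the alveolar consonant /t/, so it assimilates in place to [n]. /vjemtomurirtotu/ → vjentomurirtotu.
Rule 2 (intervocalic spirantization): /t/ is a stop between vowels /o/ and /u/, so it spirantizes to the fricative [s]. /vjentomurirtotu/ → vjentomurirtosu.
Rule 3 (post-nasal voicing): /t/ is a voiceless stop immediately after the nasal /n/, so it voices to [d]. /vjentomurirtosu/ → vjendomurirtosu.
Rule 4 (pre-rhotic lowering): /u/ is a high vowel immediately before /r/, so it lowers to [o]. /i/ is a high vowel immediately before /r/, so it lowers to [e]. /vjendomurirtosu/ → vjendomorertosu.

vjendomorertosu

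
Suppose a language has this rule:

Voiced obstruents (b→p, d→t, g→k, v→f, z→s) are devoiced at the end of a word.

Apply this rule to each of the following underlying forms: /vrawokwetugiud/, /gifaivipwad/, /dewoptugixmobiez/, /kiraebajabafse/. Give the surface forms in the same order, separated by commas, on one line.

/vrawokwetugiud/: /d/ is a voiced obstruent in word-final position, so it devoices to [t]. → [vrawokwetugiut].
/gifaivipwad/: /d/ is a voiced obstruent in word-final position, so it devoices to [t]. → [gifaivipwat].
/dewoptugixmobiez/: /z/ is a voiced obstruent in word-final position, so it devoices to [s]. → [dewoptugixmobies].
/kiraebajabafse/: the rule's environment is not met; surfaces unchanged as [kiraebajabafse].

vrawokwetugiut, gifaivipwat, dewoptugixmobies, kiraebajabafse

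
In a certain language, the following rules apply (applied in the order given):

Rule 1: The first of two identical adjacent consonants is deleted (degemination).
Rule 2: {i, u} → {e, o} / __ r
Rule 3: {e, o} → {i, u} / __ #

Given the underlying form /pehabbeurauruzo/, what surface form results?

pehabeoraoruzu

Rule 1 (degemination): /bb/ is a geminate; the first /b/ deletes. /pehabbeurauruzo/ → pehabeurauruzo.
Rule 2 (pre-rhotic lowering): /u/ is a high vowel immediately before /r/, so it lowers to [o]. /u/ is a high vowel immediately before /r/, so it lowers to [o]. /pehabeurauruzo/ → pehabeoraoruzo.
Rule 3 (final vowel raising): /o/ is a mid vowel in word-final position, so it raises to [u]. /pehabeoraoruzo/ → pehabeoraoruzu.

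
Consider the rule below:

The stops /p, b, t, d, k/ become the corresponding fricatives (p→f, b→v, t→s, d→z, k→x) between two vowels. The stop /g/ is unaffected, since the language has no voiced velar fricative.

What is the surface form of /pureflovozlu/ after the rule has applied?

pureflovozlu

No segment of /pureflovozlu/ meets the structural description of the rule, so the form surfaces unchanged.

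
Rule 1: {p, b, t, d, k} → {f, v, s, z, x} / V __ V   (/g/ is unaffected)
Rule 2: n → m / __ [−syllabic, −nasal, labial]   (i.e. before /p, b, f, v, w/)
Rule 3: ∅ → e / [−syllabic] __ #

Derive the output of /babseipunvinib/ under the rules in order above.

Rule 1 (intervocalic spirantization): /p/ is a stop between vowels /i/ and /u/, so it spirantizes to the fricative [f]. /babseipunvinib/ → babseifunvinib.
Rule 2 (nasal place assimilation): /n/ precedes the labial consonant /v/, so it assimilates in place to [m]. /babseifunvinib/ → babseifumvinib.
Rule 3 (final e-epenthesis): the form ends in the consonant /b/, so [e] is inserted word-finally. /babseifumvinib/ → babseifumvinibe.

babseifumvinibe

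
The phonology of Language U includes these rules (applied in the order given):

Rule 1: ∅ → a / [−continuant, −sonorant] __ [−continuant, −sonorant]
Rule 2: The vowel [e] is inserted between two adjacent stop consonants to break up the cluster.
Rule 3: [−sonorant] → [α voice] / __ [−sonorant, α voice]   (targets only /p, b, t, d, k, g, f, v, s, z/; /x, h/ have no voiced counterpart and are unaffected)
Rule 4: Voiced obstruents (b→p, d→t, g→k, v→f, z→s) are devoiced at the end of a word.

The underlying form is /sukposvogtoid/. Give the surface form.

sukapozvogatoit

Rule 1 (stop-cluster a-epenthesis): /k/ and /p/ form a stop–stop cluster, so [a] is inserted between them. /g/ and /t/ form a stop–stop cluster, so [a] is inserted between them. /sukposvogtoid/ → sukaposvogatoid.
Rule 2 (stop-cluster e-epenthesis): no segment meets the environment; /sukaposvogatoid/ is unchanged.
Rule 3 (regressive voicing assimilation): /s/ precedes the voiced obstruent /v/, so it voices to [z] by assimilation. /sukaposvogatoid/ → sukapozvogatoid.
Rule 4 (final devoicing): /d/ is a voiced obstruent in word-final position, so it devoices to [t]. /sukapozvogatoid/ → sukapozvogatoit.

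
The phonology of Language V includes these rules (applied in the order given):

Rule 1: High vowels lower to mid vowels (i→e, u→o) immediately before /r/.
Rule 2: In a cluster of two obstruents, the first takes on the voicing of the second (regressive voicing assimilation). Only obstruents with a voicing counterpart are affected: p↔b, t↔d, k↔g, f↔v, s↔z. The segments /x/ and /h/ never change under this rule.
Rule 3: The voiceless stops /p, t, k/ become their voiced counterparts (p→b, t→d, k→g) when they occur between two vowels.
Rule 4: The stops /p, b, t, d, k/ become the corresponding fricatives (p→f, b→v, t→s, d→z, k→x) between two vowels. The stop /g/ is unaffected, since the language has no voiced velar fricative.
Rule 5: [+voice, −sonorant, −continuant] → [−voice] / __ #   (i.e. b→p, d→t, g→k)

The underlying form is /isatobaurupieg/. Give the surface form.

Rule 1 (pre-rhotic lowering): /u/ is a high vowel immediately before /r/, so it lowers to [o]. /isatobaurupieg/ → isatobaorupieg.
Rule 2 (regressive voicing assimilation): no segment meets the environment; /isatobaorupieg/ is unchanged.
Rule 3 (intervocalic voicing): /t/ is a voiceless stop between vowels /a/ and /o/, so it voices to [d]. /p/ is a voiceless stop between vowels /u/ and /i/, so it voices to [b]. /isatobaorupieg/ → isadobaorubieg.
Rule 4 (intervocalic spirantization): /d/ is a stop between vowels /a/ and /o/, so it spirantizes to the fricative [z]. /b/ is a stop between vowels /o/ and /a/, so it spirantizes to the fricative [v]. /b/ is a stop between vowels /u/ and /i/, so it spirantizes to the fricative [v]. /isadobaorubieg/ → isazovaoruvieg.
Rule 5 (final devoicing): /g/ is a voiced stop in word-final position, so it devoices to [k]. /isazovaoruvieg/ → isazovaoruviek.

isazovaoruviek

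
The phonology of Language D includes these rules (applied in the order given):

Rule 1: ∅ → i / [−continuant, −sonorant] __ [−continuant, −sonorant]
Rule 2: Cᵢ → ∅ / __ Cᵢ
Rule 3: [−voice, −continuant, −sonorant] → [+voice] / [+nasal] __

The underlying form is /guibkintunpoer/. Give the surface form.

guibikindunboer

Rule 1 (stop-cluster i-epenthesis): /b/ and /k/ form a stop–stop cluster, so [i] is inserted between them. /guibkintunpoer/ → guibikintunpoer.
Rule 2 (degemination): no segment meets the environment; /guibikintunpoer/ is unchanged.
Rule 3 (post-nasal voicing): /t/ is a voiceless stop immediately after the nasal /n/, so it voices to [d]. /p/ is a voiceless stop immediately after the nasal /n/, so it voices to [b]. /guibikintunpoer/ → guibikindunboer.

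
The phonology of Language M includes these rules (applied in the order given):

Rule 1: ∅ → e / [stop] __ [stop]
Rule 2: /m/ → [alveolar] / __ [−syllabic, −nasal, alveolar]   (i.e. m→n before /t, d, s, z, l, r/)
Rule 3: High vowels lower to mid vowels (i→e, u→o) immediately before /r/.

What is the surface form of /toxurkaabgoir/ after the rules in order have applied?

toxorkaabegoer

Rule 1 (stop-cluster e-epenthesis): /b/ and /g/ form a stop–stop cluster, so [e] is inserted between them. /toxurkaabgoir/ → toxurkaabegoir.
Rule 2 (nasal place assimilation): no segment meets the environment; /toxurkaabegoir/ is unchanged.
Rule 3 (pre-rhotic lowering): /u/ is a high vowel immediately before /r/, so it lowers to [o]. /i/ is a high vowel immediately before /r/, so it lowers to [e]. /toxurkaabegoir/ → toxorkaabegoer.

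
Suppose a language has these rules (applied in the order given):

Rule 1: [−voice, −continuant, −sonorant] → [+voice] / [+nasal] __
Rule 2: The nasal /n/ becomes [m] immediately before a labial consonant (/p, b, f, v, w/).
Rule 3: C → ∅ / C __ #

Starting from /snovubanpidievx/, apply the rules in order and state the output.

Rule 1 (post-nasal voicing): /p/ is a voiceless stop immediately after the nasal /n/, so it voices to [b]. /snovubanpidievx/ → snovubanbidievx.
Rule 2 (nasal place assimilation): /n/ precedes the labial consonant /b/, so it assimilates in place to [m]. /snovubanbidievx/ → snovubambidievx.
Rule 3 (final cluster simplification): /x/ is the second consonant of a word-final cluster /vx/, so it deletes. /snovubambidievx/ → snovubambidiev.

snovubambidiev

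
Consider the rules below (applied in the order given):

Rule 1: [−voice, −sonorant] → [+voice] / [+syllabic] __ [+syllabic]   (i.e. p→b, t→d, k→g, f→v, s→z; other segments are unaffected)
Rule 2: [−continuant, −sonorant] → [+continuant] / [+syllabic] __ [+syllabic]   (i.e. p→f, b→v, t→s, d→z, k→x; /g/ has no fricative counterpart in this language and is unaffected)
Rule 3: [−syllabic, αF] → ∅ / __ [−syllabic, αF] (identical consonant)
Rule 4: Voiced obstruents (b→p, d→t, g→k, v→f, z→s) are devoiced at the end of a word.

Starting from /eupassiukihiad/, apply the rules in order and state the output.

Rule 1 (intervocalic voicing): /p/ is a voiceless obstruent between vowels /u/ and /a/, so it voices to [b]. /k/ is a voiceless obstruent between vowels /u/ and /i/, so it voices to [g]. /eupassiukihiad/ → eubassiugihiad.
Rule 2 (intervocalic spirantization): /b/ is a stop between vowels /u/ and /a/, so it spirantizes to the fricative [v]. /eubassiugihiad/ → euvassiugihiad.
Rule 3 (degemination): /ss/ is a geminate; the first /s/ deletes. /euvassiugihiad/ → euvasiugihiad.
Rule 4 (final devoicing): /d/ is a voiced obstruent in word-final position, so it devoices to [t]. /euvasiugihiad/ → euvasiugihiat.

euvasiugihiat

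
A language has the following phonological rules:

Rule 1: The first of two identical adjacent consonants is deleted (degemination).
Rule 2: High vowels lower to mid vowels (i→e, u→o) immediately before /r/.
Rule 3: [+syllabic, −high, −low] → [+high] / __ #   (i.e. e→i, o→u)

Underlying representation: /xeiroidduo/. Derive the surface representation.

Rule 1 (degemination): /dd/ is a geminate; the first /d/ deletes. /xeiroidduo/ → xeiroiduo.
Rule 2 (pre-rhotic lowering): /i/ is a high vowel immediately before /r/, so it lowers to [e]. /xeiroiduo/ → xeeroiduo.
Rule 3 (final vowel raising): /o/ is a mid vowel in word-final position, so it raises to [u]. /xeeroiduo/ → xeeroiduu.

xeeroiduu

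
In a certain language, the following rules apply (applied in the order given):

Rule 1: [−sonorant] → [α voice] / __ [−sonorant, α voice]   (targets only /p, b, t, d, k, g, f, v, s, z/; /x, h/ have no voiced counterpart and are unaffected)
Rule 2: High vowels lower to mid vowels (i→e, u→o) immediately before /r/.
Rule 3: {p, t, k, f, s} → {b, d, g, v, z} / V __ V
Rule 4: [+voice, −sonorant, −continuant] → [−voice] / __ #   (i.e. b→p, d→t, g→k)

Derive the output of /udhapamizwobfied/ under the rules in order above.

uthabamizwopfiet

Rule 1 (regressive voicing assimilation): /d/ precedes the voiceless obstruent /h/, so it devoices to [t] by assimilation. /b/ precedes the voiceless obstruent /f/, so it devoices to [p] by assimilation. /udhapamizwobfied/ → uthapamizwopfied.
Rule 2 (pre-rhotic lowering): no segment meets the environment; /uthapamizwopfied/ is unchanged.
Rule 3 (intervocalic voicing): /p/ is a voiceless obstruent between vowels /a/ and /a/, so it voices to [b]. /uthapamizwopfied/ → uthabamizwopfied.
Rule 4 (final devoicing): /d/ is a voiced stop in word-final position, so it devoices to [t]. /uthabamizwopfied/ → uthabamizwopfiet.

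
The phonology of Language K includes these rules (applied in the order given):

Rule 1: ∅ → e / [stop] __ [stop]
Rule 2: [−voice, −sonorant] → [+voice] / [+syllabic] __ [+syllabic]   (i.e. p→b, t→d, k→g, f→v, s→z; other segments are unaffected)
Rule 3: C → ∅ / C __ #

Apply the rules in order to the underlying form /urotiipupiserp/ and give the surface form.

urodiibubizer

Rule 1 (stop-cluster e-epenthesis): no segment meets the environment; /urotiipupiserp/ is unchanged.
Rule 2 (intervocalic voicing): /t/ is a voiceless obstruent between vowels /o/ and /i/, so it voices to [d]. /p/ is a voiceless obstruent between vowels /i/ and /u/, so it voices to [b]. /p/ is a voiceless obstruent between vowels /u/ and /i/, so it voices to [b]. /s/ is a voiceless obstruent between vowels /i/ and /e/, so it voices to [z]. /urotiipupiserp/ → urodiibubizerp.
Rule 3 (final cluster simplification): /p/ is the second consonant of a word-final cluster /rp/, so it deletes. /urodiibubizerp/ → urodiibubizer.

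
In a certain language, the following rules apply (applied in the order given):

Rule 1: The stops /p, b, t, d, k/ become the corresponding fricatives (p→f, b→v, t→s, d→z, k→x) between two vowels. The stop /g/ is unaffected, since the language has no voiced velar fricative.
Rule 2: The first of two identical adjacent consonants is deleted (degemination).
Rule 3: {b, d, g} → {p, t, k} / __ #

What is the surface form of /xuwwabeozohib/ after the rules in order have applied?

xuwaveozohip

Rule 1 (intervocalic spirantization): /b/ is a stop between vowels /a/ and /e/, so it spirantizes to the fricative [v]. /xuwwabeozohib/ → xuwwaveozohib.
Rule 2 (degemination): /ww/ is a geminate; the first /w/ deletes. /xuwwaveozohib/ → xuwaveozohib.
Rule 3 (final devoicing): /b/ is a voiced stop in word-final position, so it devoices to [p]. /xuwaveozohib/ → xuwaveozohip.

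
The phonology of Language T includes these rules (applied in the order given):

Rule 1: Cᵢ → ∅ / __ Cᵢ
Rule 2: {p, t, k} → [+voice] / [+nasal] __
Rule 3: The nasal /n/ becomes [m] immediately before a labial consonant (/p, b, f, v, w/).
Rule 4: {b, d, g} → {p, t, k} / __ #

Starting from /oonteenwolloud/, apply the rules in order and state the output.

Rule 1 (degemination): /ll/ is a geminate; the first /l/ deletes. /oonteenwolloud/ → oonteenwoloud.
Rule 2 (post-nasal voicing): /t/ is a voiceless stop immediately after the nasal /n/, so it voices to [d]. /oonteenwoloud/ → oondeenwoloud.
Rule 3 (nasal place assimilation): /n/ precedes the labial consonant /w/, so it assimilates in place to [m]. /oondeenwoloud/ → oondeemwoloud.
Rule 4 (final devoicing): /d/ is a voiced stop in word-final position, so it devoices to [t]. /oondeemwoloud/ → oondeemwolout.

oondeemwolout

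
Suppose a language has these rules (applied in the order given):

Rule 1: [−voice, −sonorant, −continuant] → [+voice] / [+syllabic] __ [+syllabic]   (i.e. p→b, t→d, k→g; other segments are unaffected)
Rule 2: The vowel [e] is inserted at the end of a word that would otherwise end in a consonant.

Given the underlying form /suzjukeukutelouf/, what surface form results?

Rule 1 (intervocalic voicing): /k/ is a voiceless stop between vowels /u/ and /e/, so it voices to [g]. /k/ is a voiceless stop between vowels /u/ and /u/, so it voices to [g]. /t/ is a voiceless stop between vowels /u/ and /e/, so it voices to [d]. /suzjukeukutelouf/ → suzjugeugudelouf.
Rule 2 (final e-epenthesis): the form ends in the consonant /f/, so [e] is inserted word-finally. /suzjugeugudelouf/ → suzjugeugudeloufe.

suzjugeugudeloufe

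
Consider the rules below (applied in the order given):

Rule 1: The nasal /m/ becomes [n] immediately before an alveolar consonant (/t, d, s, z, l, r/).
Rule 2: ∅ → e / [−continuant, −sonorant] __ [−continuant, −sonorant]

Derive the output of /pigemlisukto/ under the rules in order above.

pigenlisuketo

Rule 1 (nasal place assimilation): /m/ precedes the alveolar consonant /l/, so it assimilates in place to [n]. /pigemlisukto/ → pigenlisukto.
Rule 2 (stop-cluster e-epenthesis): /k/ and /t/ form a stop–stop cluster, so [e] is inserted between them. /pigenlisukto/ → pigenlisuketo.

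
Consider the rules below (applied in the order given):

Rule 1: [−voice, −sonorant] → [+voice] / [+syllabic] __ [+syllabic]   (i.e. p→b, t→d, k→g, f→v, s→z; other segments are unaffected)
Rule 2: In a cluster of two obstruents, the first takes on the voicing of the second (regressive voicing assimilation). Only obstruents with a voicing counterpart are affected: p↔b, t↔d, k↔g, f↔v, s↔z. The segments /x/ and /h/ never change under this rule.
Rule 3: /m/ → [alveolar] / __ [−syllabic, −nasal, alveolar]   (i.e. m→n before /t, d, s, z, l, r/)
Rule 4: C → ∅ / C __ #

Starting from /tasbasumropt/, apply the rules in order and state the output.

tazbazunrop

Rule 1 (intervocalic voicing): /s/ is a voiceless obstruent between vowels /a/ and /u/, so it voices to [z]. /tasbasumropt/ → tasbazumropt.
Rule 2 (regressive voicing assimilation): /s/ precedes the voiced obstruent /b/, so it voices to [z] by assimilation. /tasbazumropt/ → tazbazumropt.
Rule 3 (nasal place assimilation): /m/ precedes the alveolar consonant /r/, so it assimilates in place to [n]. /tazbazumropt/ → tazbazunropt.
Rule 4 (final cluster simplification): /t/ is the second consonant of a word-final cluster /pt/, so it deletes. /tazbazunropt/ → tazbazunrop.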